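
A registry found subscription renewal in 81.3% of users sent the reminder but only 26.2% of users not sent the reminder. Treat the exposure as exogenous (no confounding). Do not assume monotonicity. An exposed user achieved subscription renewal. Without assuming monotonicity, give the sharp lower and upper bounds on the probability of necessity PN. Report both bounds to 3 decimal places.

0.678 ≤ PN ≤ 0.908

p₁ = 0.813, p₀ = 0.262.
Under exogeneity alone the bounds on PN are max{0,(p₁−p₀)/p₁} ≤ PN ≤ min{1,(1−p₀)/p₁}.
  lower = (p₁ − p₀)/p₁ = 0.551 / 0.813 ≈ 0.6777
  upper = min{1, (1 − p₀)/p₁} = 0.738 / 0.813 ≈ 0.9077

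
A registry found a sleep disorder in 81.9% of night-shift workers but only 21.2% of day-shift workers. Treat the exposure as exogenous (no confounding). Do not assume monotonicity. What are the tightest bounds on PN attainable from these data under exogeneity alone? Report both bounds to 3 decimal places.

0.741 ≤ PN ≤ 0.962

p₁ = 0.819, p₀ = 0.212.
Under exogeneity alone the bounds on PN are max{0,(p₁−p₀)/p₁} ≤ PN ≤ min{1,(1−p₀)/p₁}.
  lower = (p₁ − p₀)/p₁ = 0.607 / 0.819 ≈ 0.7411
  upper = min{1, (1 − p₀)/p₁} = 0.788 / 0.819 ≈ 0.9621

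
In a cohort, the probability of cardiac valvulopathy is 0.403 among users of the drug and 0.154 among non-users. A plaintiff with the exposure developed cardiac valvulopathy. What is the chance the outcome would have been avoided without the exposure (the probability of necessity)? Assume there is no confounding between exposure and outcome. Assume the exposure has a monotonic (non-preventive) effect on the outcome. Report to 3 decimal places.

PN ≈ 0.618

Let p₁ = 0.403, p₀ = 0.154.
Under exogeneity and monotonicity, PN = (p₁ − p₀) / p₁.
PN = (0.403 − 0.154) / 0.403 = 0.249 / 0.403 ≈ 0.6179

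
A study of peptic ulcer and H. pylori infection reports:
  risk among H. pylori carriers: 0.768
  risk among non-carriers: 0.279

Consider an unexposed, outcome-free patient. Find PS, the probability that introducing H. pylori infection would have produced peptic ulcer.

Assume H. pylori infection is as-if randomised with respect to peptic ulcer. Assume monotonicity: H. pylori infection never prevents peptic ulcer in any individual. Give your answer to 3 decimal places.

PS ≈ 0.678

Let p₁ = 0.768, p₀ = 0.279.
Under exogeneity and monotonicity, PS = (p₁ − p₀) / (1 − p₀).
PS = (0.768 − 0.279) / (1 − 0.279) = 0.489 / 0.721 ≈ 0.6782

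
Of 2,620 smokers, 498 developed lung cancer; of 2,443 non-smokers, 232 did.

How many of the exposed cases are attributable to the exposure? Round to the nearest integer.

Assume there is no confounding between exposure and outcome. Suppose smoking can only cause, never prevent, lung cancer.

about 249 cases

p₁ = P(outcome | exposed) = 498/2620 = 0.19008
p₀ = P(outcome | unexposed) = 232/2443 = 0.094965
PN = (p₁ − p₀)/p₁ = (0.19008 − 0.094965) / 0.19008 ≈ 0.50038.
Attributable cases ≈ PN × (exposed cases) = 0.50038 × 498 ≈ 249.19.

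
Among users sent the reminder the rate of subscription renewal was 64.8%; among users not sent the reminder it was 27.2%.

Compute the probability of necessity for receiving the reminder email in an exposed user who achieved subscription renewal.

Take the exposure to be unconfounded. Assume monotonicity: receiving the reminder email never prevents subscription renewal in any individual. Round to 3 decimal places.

p₁ = 0.648, p₀ = 0.272.
Under exogeneity and monotonicity, PN = (p₁ − p₀) / p₁.
PN = (0.648 − 0.272) / 0.648 = 0.376 / 0.648 ≈ 0.5802

PN ≈ 0.580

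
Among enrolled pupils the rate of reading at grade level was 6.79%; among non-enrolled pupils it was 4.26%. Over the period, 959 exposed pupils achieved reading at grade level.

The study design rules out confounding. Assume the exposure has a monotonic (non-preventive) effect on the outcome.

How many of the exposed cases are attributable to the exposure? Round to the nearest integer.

about 357 cases

p₁ = 0.0679, p₀ = 0.0426.
PN = (p₁ − p₀)/p₁ = (0.0679 − 0.0426) / 0.0679 ≈ 0.37261.
Attributable cases ≈ PN × (exposed cases) = 0.37261 × 959 ≈ 357.33.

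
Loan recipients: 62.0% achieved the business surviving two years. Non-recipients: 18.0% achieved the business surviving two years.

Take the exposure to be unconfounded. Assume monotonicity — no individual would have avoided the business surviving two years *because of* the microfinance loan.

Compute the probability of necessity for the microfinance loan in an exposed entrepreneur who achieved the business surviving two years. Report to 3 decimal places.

PN ≈ 0.710

p₁ = 0.62, p₀ = 0.18.
Under exogeneity and monotonicity, PN = (p₁ − p₀) / p₁.
PN = (0.62 − 0.18) / 0.62 = 0.44 / 0.62 ≈ 0.7097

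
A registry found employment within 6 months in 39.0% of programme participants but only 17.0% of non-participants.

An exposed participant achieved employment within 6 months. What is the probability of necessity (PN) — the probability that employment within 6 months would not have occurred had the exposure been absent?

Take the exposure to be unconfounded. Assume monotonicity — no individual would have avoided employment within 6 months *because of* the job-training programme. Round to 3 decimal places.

p₁ = 0.39, p₀ = 0.17.
Under exogeneity and monotonicity, PN = (p₁ − p₀) / p₁.
PN = (0.39 − 0.17) / 0.39 = 0.22 / 0.39 ≈ 0.5641

PN ≈ 0.564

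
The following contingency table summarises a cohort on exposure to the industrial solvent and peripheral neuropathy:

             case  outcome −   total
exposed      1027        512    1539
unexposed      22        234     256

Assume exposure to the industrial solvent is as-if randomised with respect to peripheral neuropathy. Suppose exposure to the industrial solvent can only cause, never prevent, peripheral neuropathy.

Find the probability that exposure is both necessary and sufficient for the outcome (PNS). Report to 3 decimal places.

PNS ≈ 0.581

p₁ = P(outcome | exposed) = 1027/1539 = 0.66732
p₀ = P(outcome | unexposed) = 22/256 = 0.085938
Under exogeneity and monotonicity, PNS = p₁ − p₀.
PNS = 0.66732 − 0.085938 = 0.58138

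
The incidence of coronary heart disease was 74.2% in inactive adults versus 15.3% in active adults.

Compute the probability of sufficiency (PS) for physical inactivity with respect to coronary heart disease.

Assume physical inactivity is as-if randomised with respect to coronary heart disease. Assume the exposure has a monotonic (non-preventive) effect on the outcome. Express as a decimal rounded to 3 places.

p₁ = 0.742, p₀ = 0.153.
Under exogeneity and monotonicity, PS = (p₁ − p₀) / (1 − p₀).
PS = (0.742 − 0.153) / (1 − 0.153) = 0.589 / 0.847 ≈ 0.6954

PS ≈ 0.695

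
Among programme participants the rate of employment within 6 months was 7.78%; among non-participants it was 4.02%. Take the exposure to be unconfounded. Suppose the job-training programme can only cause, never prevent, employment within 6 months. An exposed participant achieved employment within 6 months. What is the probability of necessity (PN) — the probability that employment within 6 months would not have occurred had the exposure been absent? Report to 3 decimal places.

PN ≈ 0.483

p₁ = 0.0778, p₀ = 0.0402.
Under exogeneity and monotonicity, PN = (p₁ − p₀) / p₁.
PN = (0.0778 − 0.0402) / 0.0778 = 0.0376 / 0.0778 ≈ 0.4833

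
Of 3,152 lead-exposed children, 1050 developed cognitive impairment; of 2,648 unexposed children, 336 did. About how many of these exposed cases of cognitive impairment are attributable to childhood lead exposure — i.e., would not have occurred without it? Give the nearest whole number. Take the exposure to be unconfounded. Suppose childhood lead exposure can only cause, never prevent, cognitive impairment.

p₁ = P(outcome | exposed) = 1050/3152 = 0.33312
p₀ = P(outcome | unexposed) = 336/2648 = 0.12689
PN = (p₁ − p₀)/p₁ = (0.33312 − 0.12689) / 0.33312 ≈ 0.61909.
Attributable cases ≈ PN × (exposed cases) = 0.61909 × 1050 ≈ 650.05.

about 650 cases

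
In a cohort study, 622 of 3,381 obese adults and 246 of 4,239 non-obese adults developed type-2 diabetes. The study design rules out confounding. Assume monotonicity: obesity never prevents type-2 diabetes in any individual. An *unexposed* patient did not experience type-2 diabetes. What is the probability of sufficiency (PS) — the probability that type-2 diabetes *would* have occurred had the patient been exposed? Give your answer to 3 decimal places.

PS ≈ 0.134

p₁ = P(outcome | exposed) = 622/3381 = 0.18397
p₀ = P(outcome | unexposed) = 246/4239 = 0.058033
Under exogeneity and monotonicity, PS = (p₁ − p₀) / (1 − p₀).
PS = (0.18397 − 0.058033) / (1 − 0.058033) = 0.12594 / 0.94197 ≈ 0.1337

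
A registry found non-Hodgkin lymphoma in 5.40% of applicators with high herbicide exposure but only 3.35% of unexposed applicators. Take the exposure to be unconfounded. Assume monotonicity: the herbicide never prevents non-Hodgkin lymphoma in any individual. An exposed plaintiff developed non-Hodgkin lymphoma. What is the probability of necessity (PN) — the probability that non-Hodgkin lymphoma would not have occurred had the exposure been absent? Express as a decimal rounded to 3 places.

p₁ = 0.054, p₀ = 0.0335.
Under exogeneity and monotonicity, PN = (p₁ − p₀) / p₁.
PN = (0.054 − 0.0335) / 0.054 = 0.0205 / 0.054 ≈ 0.3796

PN ≈ 0.380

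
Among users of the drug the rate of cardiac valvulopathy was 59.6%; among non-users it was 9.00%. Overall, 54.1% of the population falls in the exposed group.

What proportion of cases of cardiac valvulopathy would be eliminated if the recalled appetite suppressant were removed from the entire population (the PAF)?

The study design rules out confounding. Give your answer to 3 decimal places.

PAF ≈ 0.753

p₁ = 0.596, p₀ = 0.09.
Overall risk P(Y=1) = π·p₁ + (1−π)·p₀ = 0.541×0.596 + 0.459×0.09 = 0.36375.
Under exogeneity, PAF = [P(Y=1) − p₀] / P(Y=1).
PAF = (0.36375 − 0.09) / 0.36375 ≈ 0.7526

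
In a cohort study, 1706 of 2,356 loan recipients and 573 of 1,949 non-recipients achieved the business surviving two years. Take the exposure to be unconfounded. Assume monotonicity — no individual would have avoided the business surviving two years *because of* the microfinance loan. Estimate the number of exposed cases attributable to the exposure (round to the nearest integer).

p₁ = P(outcome | exposed) = 1706/2356 = 0.72411
p₀ = P(outcome | unexposed) = 573/1949 = 0.294
PN = (p₁ − p₀)/p₁ = (0.72411 − 0.294) / 0.72411 ≈ 0.59399.
Attributable cases ≈ PN × (exposed cases) = 0.59399 × 1706 ≈ 1013.34.

about 1013 cases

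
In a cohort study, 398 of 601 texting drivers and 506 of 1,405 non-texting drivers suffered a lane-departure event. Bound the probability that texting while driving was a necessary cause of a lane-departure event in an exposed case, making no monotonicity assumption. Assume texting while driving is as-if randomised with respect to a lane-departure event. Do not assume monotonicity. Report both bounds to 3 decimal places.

p₁ = P(outcome | exposed) = 398/601 = 0.66223
p₀ = P(outcome | unexposed) = 506/1405 = 0.36014
Under exogeneity alone the bounds on PN are max{0,(p₁−p₀)/p₁} ≤ PN ≤ min{1,(1−p₀)/p₁}.
  lower = (p₁ − p₀)/p₁ = 0.30209 / 0.66223 ≈ 0.4562
  upper = min{1, (1 − p₀)/p₁} = 0.63986 / 0.66223 ≈ 0.9662

0.456 ≤ PN ≤ 0.966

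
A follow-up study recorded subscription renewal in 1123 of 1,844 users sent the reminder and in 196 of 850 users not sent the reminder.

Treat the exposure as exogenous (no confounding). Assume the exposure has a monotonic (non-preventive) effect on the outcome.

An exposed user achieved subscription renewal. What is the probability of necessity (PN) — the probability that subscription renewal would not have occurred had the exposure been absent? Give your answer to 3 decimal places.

PN ≈ 0.621

p₁ = P(outcome | exposed) = 1123/1844 = 0.609
p₀ = P(outcome | unexposed) = 196/850 = 0.23059
Under exogeneity and monotonicity, PN = (p₁ − p₀) / p₁.
PN = (0.609 − 0.23059) / 0.609 = 0.37841 / 0.609 ≈ 0.6214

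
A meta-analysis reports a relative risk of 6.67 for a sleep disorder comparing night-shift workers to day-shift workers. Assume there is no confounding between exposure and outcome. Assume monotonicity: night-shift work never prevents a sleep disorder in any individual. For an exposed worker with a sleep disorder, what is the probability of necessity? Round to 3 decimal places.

Under exogeneity and monotonicity, PN = (RR − 1) / RR = 1 − 1/RR.
PN = (6.67 − 1) / 6.67 = 5.67 / 6.67 ≈ 0.8501

PN ≈ 0.850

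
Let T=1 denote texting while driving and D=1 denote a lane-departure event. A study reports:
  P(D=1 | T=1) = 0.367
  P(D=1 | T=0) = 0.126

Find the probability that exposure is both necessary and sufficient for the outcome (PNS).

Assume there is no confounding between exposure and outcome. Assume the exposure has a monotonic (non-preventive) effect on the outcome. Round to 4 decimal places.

Let p₁ = 0.367, p₀ = 0.126.
Under exogeneity and monotonicity, PNS = p₁ − p₀.
PNS = 0.367 − 0.126 = 0.241

PNS ≈ 0.2410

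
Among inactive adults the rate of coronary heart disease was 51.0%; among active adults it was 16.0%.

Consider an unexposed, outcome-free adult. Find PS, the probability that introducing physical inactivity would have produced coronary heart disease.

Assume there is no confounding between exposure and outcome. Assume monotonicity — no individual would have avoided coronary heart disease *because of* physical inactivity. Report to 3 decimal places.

p₁ = 0.51, p₀ = 0.16.
Under exogeneity and monotonicity, PS = (p₁ − p₀) / (1 − p₀).
PS = (0.51 − 0.16) / (1 − 0.16) = 0.35 / 0.84 ≈ 0.4167

PS ≈ 0.417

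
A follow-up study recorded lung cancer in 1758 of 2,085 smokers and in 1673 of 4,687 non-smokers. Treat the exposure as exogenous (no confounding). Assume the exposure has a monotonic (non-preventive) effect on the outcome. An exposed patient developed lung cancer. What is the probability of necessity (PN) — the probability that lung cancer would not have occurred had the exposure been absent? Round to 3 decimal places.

p₁ = P(outcome | exposed) = 1758/2085 = 0.84317
p₀ = P(outcome | unexposed) = 1673/4687 = 0.35694
Under exogeneity and monotonicity, PN = (p₁ − p₀) / p₁.
PN = (0.84317 − 0.35694) / 0.84317 = 0.48622 / 0.84317 ≈ 0.5767

PN ≈ 0.577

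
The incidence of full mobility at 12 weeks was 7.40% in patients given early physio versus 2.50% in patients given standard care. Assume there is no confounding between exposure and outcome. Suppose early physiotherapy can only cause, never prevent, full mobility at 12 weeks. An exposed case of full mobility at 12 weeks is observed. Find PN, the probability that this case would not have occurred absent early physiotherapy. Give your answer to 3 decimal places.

PN ≈ 0.662

p₁ = 0.074, p₀ = 0.025.
Under exogeneity and monotonicity, PN = (p₁ − p₀) / p₁.
PN = (0.074 − 0.025) / 0.074 = 0.049 / 0.074 ≈ 0.6622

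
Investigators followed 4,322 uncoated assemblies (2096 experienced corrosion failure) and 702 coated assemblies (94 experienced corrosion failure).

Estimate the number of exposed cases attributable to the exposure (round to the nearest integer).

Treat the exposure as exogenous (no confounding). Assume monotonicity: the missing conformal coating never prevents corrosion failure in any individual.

p₁ = P(outcome | exposed) = 2096/4322 = 0.48496
p₀ = P(outcome | unexposed) = 94/702 = 0.1339
PN = (p₁ − p₀)/p₁ = (0.48496 − 0.1339) / 0.48496 ≈ 0.72389.
Attributable cases ≈ PN × (exposed cases) = 0.72389 × 2096 ≈ 1517.27.

about 1517 cases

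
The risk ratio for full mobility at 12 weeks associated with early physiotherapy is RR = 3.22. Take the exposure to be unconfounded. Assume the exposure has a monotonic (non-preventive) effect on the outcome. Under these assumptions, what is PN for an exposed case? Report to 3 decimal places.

PN ≈ 0.689

Under exogeneity and monotonicity, PN = (RR − 1) / RR = 1 − 1/RR.
PN = (3.22 − 1) / 3.22 = 2.22 / 3.22 ≈ 0.6894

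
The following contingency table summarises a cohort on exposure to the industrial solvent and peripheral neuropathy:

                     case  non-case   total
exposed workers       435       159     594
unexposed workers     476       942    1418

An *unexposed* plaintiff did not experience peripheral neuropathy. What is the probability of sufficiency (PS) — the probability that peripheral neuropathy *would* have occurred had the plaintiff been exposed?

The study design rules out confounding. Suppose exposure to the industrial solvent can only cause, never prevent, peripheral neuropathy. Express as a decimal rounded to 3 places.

p₁ = P(outcome | exposed) = 435/594 = 0.73232
p₀ = P(outcome | unexposed) = 476/1418 = 0.33568
Under exogeneity and monotonicity, PS = (p₁ − p₀)/(1 − p₀).
PS = (0.73232 − 0.33568) / 0.66432 ≈ 0.5971

PS ≈ 0.597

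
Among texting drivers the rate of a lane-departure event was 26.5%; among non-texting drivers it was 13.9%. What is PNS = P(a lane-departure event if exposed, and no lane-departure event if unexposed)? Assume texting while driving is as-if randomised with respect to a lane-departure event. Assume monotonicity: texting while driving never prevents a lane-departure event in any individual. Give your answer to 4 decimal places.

p₁ = 0.265, p₀ = 0.139.
Under exogeneity and monotonicity, PNS = p₁ − p₀.
PNS = 0.265 − 0.139 = 0.126

PNS ≈ 0.1260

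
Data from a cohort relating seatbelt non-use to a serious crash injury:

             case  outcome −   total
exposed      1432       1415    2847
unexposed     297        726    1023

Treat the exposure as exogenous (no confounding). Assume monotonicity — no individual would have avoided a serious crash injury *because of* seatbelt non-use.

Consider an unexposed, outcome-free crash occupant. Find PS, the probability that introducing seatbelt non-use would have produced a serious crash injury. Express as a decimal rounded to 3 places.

p₁ = P(outcome | exposed) = 1432/2847 = 0.50299
p₀ = P(outcome | unexposed) = 297/1023 = 0.29032
Under exogeneity and monotonicity, PS = (p₁ − p₀) / (1 − p₀).
PS = (0.50299 − 0.29032) / (1 − 0.29032) = 0.21266 / 0.70968 ≈ 0.2997

PS ≈ 0.300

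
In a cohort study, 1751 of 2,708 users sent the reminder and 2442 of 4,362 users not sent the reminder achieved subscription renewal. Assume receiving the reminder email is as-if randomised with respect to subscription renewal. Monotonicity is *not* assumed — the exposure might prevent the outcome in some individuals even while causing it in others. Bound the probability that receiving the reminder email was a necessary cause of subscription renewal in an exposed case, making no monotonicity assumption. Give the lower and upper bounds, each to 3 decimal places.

p₁ = P(outcome | exposed) = 1751/2708 = 0.6466
p₀ = P(outcome | unexposed) = 2442/4362 = 0.55983
Under exogeneity alone the bounds on PN are max{0,(p₁−p₀)/p₁} ≤ PN ≤ min{1,(1−p₀)/p₁}.
  lower = (p₁ − p₀)/p₁ = 0.086768 / 0.6466 ≈ 0.1342
  upper = min{1, (1 − p₀)/p₁} = 0.44017 / 0.6466 ≈ 0.6807

0.134 ≤ PN ≤ 0.681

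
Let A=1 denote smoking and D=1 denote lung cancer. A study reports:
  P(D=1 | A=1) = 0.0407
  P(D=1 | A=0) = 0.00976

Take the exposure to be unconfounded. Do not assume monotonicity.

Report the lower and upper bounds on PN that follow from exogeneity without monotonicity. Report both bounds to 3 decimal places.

0.760 ≤ PN ≤ 1.000

Let p₁ = 0.0407, p₀ = 0.00976.
Under exogeneity alone the bounds on PN are max{0,(p₁−p₀)/p₁} ≤ PN ≤ min{1,(1−p₀)/p₁}.
  lower = (p₁ − p₀)/p₁ = 0.03094 / 0.0407 ≈ 0.7602
  upper = min{1, (1 − p₀)/p₁} = 0.99024 / 0.0407 ≈ 24.3302 → capped at 1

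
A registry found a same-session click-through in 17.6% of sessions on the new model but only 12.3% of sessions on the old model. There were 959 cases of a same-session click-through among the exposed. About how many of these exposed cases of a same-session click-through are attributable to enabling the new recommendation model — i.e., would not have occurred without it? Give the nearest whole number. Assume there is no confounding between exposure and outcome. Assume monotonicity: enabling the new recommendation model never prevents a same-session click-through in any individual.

about 289 cases

p₁ = 0.176, p₀ = 0.123.
PN = (p₁ − p₀)/p₁ = (0.176 − 0.123) / 0.176 ≈ 0.30114.
Attributable cases ≈ PN × (exposed cases) = 0.30114 × 959 ≈ 288.79.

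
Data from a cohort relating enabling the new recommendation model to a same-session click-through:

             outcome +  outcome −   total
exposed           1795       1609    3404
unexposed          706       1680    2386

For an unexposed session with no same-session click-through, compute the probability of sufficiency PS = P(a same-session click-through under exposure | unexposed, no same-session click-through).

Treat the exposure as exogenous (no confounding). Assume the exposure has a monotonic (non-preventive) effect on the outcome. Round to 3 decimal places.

PS ≈ 0.329

p₁ = P(outcome | exposed) = 1795/3404 = 0.52732
p₀ = P(outcome | unexposed) = 706/2386 = 0.29589
Under exogeneity and monotonicity, PS = (p₁ − p₀) / (1 − p₀).
PS = (0.52732 − 0.29589) / (1 − 0.29589) = 0.23143 / 0.70411 ≈ 0.3287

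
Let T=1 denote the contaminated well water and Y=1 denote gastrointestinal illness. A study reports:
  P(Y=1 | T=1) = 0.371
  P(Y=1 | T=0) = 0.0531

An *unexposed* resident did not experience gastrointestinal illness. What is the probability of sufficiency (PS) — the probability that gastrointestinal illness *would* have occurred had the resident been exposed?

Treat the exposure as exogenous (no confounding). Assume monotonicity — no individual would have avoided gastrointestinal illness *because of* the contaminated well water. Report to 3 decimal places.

Let p₁ = 0.371, p₀ = 0.0531.
Under exogeneity and monotonicity, PS = (p₁ − p₀) / (1 − p₀).
PS = (0.371 − 0.0531) / (1 − 0.0531) = 0.3179 / 0.9469 ≈ 0.3357

PS ≈ 0.336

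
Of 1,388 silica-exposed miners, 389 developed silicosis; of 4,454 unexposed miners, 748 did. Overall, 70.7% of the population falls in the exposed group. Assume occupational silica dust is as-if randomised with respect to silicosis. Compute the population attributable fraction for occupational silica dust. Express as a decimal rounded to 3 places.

p₁ = P(outcome | exposed) = 389/1388 = 0.28026
p₀ = P(outcome | unexposed) = 748/4454 = 0.16794
Overall risk P(Y=1) = π·p₁ + (1−π)·p₀ = 0.707×0.28026 + 0.293×0.16794 = 0.24735.
Under exogeneity, PAF = [P(Y=1) − p₀] / P(Y=1).
PAF = (0.24735 − 0.16794) / 0.24735 ≈ 0.3210

PAF ≈ 0.321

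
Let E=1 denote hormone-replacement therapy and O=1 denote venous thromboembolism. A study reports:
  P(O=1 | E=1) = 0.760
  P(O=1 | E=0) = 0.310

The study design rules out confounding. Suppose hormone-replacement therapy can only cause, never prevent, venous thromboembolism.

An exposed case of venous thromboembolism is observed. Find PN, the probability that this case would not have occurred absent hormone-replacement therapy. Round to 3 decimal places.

Let p₁ = 0.76, p₀ = 0.31.
Under exogeneity and monotonicity, PN = (p₁ − p₀) / p₁.
PN = (0.76 − 0.31) / 0.76 = 0.45 / 0.76 ≈ 0.5921

PN ≈ 0.592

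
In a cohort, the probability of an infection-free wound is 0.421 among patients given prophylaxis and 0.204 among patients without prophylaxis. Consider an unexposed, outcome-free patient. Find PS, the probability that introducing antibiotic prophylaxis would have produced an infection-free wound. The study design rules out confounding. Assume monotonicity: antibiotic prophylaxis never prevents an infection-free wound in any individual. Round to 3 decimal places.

Let p₁ = 0.421, p₀ = 0.204.
Under exogeneity and monotonicity, PS = (p₁ − p₀) / (1 − p₀).
PS = (0.421 − 0.204) / (1 − 0.204) = 0.217 / 0.796 ≈ 0.2726

PS ≈ 0.273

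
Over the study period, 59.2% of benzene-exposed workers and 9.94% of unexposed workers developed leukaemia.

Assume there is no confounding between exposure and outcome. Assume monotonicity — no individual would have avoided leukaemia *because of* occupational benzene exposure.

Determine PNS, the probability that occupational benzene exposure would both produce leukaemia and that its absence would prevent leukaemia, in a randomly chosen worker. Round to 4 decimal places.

p₁ = 0.592, p₀ = 0.0994.
Under exogeneity and monotonicity, PNS = p₁ − p₀.
PNS = 0.592 − 0.0994 = 0.4926

PNS ≈ 0.4926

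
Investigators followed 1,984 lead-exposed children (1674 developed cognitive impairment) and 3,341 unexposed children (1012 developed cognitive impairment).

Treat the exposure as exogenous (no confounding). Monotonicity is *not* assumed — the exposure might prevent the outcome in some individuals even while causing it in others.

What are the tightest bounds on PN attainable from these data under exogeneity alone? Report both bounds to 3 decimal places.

0.641 ≤ PN ≤ 0.826

p₁ = P(outcome | exposed) = 1674/1984 = 0.84375
p₀ = P(outcome | unexposed) = 1012/3341 = 0.3029
Under exogeneity alone the bounds on PN are max{0,(p₁−p₀)/p₁} ≤ PN ≤ min{1,(1−p₀)/p₁}.
  lower = (p₁ − p₀)/p₁ = 0.54085 / 0.84375 ≈ 0.6410
  upper = min{1, (1 − p₀)/p₁} = 0.6971 / 0.84375 ≈ 0.8262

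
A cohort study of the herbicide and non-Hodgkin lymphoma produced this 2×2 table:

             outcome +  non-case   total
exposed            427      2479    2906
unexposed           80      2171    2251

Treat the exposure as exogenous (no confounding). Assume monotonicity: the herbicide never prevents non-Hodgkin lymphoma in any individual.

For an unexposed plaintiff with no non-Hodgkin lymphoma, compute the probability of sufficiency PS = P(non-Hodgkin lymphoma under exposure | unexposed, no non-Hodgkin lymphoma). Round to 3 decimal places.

p₁ = P(outcome | exposed) = 427/2906 = 0.14694
p₀ = P(outcome | unexposed) = 80/2251 = 0.03554
Under exogeneity and monotonicity, PS = (p₁ − p₀) / (1 − p₀).
PS = (0.14694 − 0.03554) / (1 − 0.03554) = 0.1114 / 0.96446 ≈ 0.1155

PS ≈ 0.116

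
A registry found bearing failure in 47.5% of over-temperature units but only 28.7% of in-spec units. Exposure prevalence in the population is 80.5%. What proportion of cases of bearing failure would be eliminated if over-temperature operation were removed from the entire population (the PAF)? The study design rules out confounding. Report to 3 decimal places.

p₁ = 0.475, p₀ = 0.287.
Overall risk P(Y=1) = π·p₁ + (1−π)·p₀ = 0.805×0.475 + 0.195×0.287 = 0.43834.
Under exogeneity, PAF = [P(Y=1) − p₀] / P(Y=1).
PAF = (0.43834 − 0.287) / 0.43834 ≈ 0.3453

PAF ≈ 0.345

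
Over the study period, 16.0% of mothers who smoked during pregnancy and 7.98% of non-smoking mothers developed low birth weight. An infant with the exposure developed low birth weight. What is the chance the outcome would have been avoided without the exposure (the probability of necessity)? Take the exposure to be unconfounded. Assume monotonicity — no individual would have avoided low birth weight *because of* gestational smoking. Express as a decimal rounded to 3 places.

p₁ = 0.16, p₀ = 0.0798.
Under exogeneity and monotonicity, PN = (p₁ − p₀) / p₁.
PN = (0.16 − 0.0798) / 0.16 = 0.0802 / 0.16 ≈ 0.5012

PN ≈ 0.501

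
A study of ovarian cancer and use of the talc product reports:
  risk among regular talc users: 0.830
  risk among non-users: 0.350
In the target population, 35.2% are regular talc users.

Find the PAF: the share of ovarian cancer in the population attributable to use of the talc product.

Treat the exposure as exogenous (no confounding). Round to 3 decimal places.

PAF ≈ 0.326

Let p₁ = 0.83, p₀ = 0.35.
Overall risk P(Y=1) = π·p₁ + (1−π)·p₀ = 0.352×0.83 + 0.648×0.35 = 0.51896.
Under exogeneity, PAF = [P(Y=1) − p₀] / P(Y=1).
PAF = (0.51896 − 0.35) / 0.51896 ≈ 0.3256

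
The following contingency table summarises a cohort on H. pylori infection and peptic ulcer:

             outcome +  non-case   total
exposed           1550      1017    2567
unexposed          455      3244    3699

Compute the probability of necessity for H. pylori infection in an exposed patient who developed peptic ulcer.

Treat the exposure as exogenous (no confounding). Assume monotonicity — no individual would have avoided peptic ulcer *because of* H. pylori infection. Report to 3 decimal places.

PN ≈ 0.796

p₁ = P(outcome | exposed) = 1550/2567 = 0.60382
p₀ = P(outcome | unexposed) = 455/3699 = 0.12301
Under exogeneity and monotonicity, PN = (p₁ − p₀) / p₁.
PN = (0.60382 − 0.12301) / 0.60382 = 0.48081 / 0.60382 ≈ 0.7963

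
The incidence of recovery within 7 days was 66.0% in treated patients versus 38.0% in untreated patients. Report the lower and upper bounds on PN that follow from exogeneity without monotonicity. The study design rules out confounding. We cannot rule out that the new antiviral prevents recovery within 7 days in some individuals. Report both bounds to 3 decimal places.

p₁ = 0.66, p₀ = 0.38.
Under exogeneity alone the bounds on PN are max{0,(p₁−p₀)/p₁} ≤ PN ≤ min{1,(1−p₀)/p₁}.
  lower = (p₁ − p₀)/p₁ = 0.28 / 0.66 ≈ 0.4242
  upper = min{1, (1 − p₀)/p₁} = 0.62 / 0.66 ≈ 0.9394

0.424 ≤ PN ≤ 0.939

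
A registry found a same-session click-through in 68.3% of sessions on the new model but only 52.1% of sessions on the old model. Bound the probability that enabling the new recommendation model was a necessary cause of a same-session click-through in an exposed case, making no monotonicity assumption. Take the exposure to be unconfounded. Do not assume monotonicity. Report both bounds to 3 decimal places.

0.237 ≤ PN ≤ 0.701

p₁ = 0.683, p₀ = 0.521.
Under exogeneity alone the bounds on PN are max{0,(p₁−p₀)/p₁} ≤ PN ≤ min{1,(1−p₀)/p₁}.
  lower = (p₁ − p₀)/p₁ = 0.162 / 0.683 ≈ 0.2372
  upper = min{1, (1 − p₀)/p₁} = 0.479 / 0.683 ≈ 0.7013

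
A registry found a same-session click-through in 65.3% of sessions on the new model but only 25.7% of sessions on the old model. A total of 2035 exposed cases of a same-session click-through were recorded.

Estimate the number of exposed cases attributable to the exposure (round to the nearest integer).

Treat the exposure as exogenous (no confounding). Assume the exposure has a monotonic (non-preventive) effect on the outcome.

about 1234 cases

p₁ = 0.653, p₀ = 0.257.
PN = (p₁ − p₀)/p₁ = (0.653 − 0.257) / 0.653 ≈ 0.60643.
Attributable cases ≈ PN × (exposed cases) = 0.60643 × 2035 ≈ 1234.09.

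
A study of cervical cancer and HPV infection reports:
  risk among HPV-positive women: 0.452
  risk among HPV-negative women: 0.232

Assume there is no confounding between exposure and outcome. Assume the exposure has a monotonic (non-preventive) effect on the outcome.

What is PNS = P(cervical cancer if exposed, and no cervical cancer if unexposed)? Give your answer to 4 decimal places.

Let p₁ = 0.452, p₀ = 0.232.
Under exogeneity and monotonicity, PNS = p₁ − p₀.
PNS = 0.452 − 0.232 = 0.22

PNS ≈ 0.2200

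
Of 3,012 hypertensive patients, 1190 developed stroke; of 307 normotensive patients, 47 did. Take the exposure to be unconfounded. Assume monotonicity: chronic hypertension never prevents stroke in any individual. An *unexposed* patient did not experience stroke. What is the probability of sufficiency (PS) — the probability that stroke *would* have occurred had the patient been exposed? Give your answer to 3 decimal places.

p₁ = P(outcome | exposed) = 1190/3012 = 0.39509
p₀ = P(outcome | unexposed) = 47/307 = 0.15309
Under exogeneity and monotonicity, PS = (p₁ − p₀) / (1 − p₀).
PS = (0.39509 − 0.15309) / (1 − 0.15309) = 0.24199 / 0.84691 ≈ 0.2857

PS ≈ 0.286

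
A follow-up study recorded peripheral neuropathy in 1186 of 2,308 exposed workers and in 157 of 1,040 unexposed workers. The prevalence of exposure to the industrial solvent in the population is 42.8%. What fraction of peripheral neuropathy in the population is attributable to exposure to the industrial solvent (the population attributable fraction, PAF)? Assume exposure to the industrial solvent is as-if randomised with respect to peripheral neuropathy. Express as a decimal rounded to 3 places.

PAF ≈ 0.507

p₁ = P(outcome | exposed) = 1186/2308 = 0.51386
p₀ = P(outcome | unexposed) = 157/1040 = 0.15096
Overall risk P(Y=1) = π·p₁ + (1−π)·p₀ = 0.428×0.51386 + 0.572×0.15096 = 0.30628.
Under exogeneity, PAF = [P(Y=1) − p₀] / P(Y=1).
PAF = (0.30628 − 0.15096) / 0.30628 ≈ 0.5071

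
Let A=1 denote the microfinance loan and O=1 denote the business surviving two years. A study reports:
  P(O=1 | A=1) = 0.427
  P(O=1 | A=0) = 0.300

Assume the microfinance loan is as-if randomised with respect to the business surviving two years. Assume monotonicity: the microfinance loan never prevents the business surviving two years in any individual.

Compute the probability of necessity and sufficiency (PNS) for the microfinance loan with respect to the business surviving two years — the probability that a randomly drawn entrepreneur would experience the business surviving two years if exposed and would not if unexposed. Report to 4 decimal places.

Let p₁ = 0.427, p₀ = 0.3.
Under exogeneity and monotonicity, PNS = p₁ − p₀.
PNS = 0.427 − 0.3 = 0.127

PNS ≈ 0.1270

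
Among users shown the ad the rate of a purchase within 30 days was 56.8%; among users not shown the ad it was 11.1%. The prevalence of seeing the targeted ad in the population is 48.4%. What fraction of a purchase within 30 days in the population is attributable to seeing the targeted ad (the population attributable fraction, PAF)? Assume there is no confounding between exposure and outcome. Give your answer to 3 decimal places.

p₁ = 0.568, p₀ = 0.111.
Overall risk P(Y=1) = π·p₁ + (1−π)·p₀ = 0.484×0.568 + 0.516×0.111 = 0.33219.
Under exogeneity, PAF = [P(Y=1) − p₀] / P(Y=1).
PAF = (0.33219 − 0.111) / 0.33219 ≈ 0.6659

PAF ≈ 0.666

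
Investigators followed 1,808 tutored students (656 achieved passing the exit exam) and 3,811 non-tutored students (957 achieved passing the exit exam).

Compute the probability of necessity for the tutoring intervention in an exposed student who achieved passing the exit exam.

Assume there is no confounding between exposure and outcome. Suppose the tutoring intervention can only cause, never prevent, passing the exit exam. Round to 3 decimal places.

PN ≈ 0.308

p₁ = P(outcome | exposed) = 656/1808 = 0.36283
p₀ = P(outcome | unexposed) = 957/3811 = 0.25112
Under exogeneity and monotonicity, PN = (p₁ − p₀) / p₁.
PN = (0.36283 − 0.25112) / 0.36283 = 0.11172 / 0.36283 ≈ 0.3079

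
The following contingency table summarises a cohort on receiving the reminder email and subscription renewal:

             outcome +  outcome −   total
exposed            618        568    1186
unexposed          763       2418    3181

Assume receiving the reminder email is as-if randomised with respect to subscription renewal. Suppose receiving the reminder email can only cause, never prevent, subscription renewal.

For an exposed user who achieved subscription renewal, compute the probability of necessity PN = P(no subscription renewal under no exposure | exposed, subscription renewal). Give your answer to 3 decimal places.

p₁ = P(outcome | exposed) = 618/1186 = 0.52108
p₀ = P(outcome | unexposed) = 763/3181 = 0.23986
Under exogeneity and monotonicity, PN = (p₁ − p₀) / p₁.
PN = (0.52108 − 0.23986) / 0.52108 = 0.28122 / 0.52108 ≈ 0.5397

PN ≈ 0.540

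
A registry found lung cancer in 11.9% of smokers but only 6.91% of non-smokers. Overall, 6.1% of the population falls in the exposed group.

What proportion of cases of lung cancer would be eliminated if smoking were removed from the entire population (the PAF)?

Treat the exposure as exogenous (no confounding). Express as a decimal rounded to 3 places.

PAF ≈ 0.042

p₁ = 0.119, p₀ = 0.0691.
Overall risk P(Y=1) = π·p₁ + (1−π)·p₀ = 0.061×0.119 + 0.939×0.0691 = 0.072144.
Under exogeneity, PAF = [P(Y=1) − p₀] / P(Y=1).
PAF = (0.072144 − 0.0691) / 0.072144 ≈ 0.0422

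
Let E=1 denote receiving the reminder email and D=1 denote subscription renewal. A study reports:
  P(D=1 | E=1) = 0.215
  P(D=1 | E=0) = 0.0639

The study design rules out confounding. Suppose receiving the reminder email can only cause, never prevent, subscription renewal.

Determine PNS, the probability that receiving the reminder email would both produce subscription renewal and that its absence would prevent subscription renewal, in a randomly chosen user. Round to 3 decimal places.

PNS ≈ 0.151

Let p₁ = 0.215, p₀ = 0.0639.
Under exogeneity and monotonicity, PNS = p₁ − p₀.
PNS = 0.215 − 0.0639 = 0.1511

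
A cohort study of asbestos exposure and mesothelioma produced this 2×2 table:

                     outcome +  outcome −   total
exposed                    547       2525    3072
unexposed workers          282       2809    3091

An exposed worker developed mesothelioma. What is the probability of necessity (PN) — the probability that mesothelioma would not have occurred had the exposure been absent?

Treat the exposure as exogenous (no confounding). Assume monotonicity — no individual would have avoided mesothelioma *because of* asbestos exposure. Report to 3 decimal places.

PN ≈ 0.488

p₁ = P(outcome | exposed) = 547/3072 = 0.17806
p₀ = P(outcome | unexposed) = 282/3091 = 0.091233
Under exogeneity and monotonicity, PN = (p₁ − p₀)/p₁.
PN = (0.17806 − 0.091233) / 0.17806 ≈ 0.4876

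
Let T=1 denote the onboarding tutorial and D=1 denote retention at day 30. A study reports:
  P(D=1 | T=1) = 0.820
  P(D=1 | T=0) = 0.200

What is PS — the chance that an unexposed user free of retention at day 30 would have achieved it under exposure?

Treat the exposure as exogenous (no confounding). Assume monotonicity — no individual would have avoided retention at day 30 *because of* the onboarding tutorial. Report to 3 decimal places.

PS ≈ 0.775

Let p₁ = 0.82, p₀ = 0.2.
Under exogeneity and monotonicity, PS = (p₁ − p₀) / (1 − p₀).
PS = (0.82 − 0.2) / (1 − 0.2) = 0.62 / 0.8 ≈ 0.7750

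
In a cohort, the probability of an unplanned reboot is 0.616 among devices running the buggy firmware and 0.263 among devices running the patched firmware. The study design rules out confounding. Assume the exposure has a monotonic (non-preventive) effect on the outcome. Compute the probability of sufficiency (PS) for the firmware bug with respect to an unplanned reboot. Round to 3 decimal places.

PS ≈ 0.479

Let p₁ = 0.616, p₀ = 0.263.
Under exogeneity and monotonicity, PS = (p₁ − p₀) / (1 − p₀).
PS = (0.616 − 0.263) / (1 − 0.263) = 0.353 / 0.737 ≈ 0.4790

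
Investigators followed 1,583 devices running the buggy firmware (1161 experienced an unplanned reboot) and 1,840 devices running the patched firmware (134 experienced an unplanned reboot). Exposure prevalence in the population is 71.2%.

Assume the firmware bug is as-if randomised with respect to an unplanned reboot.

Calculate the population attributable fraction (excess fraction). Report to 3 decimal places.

p₁ = P(outcome | exposed) = 1161/1583 = 0.73342
p₀ = P(outcome | unexposed) = 134/1840 = 0.072826
Overall risk P(Y=1) = π·p₁ + (1−π)·p₀ = 0.712×0.73342 + 0.288×0.072826 = 0.54317.
Under exogeneity, PAF = [P(Y=1) − p₀] / P(Y=1).
PAF = (0.54317 − 0.072826) / 0.54317 ≈ 0.8659

PAF ≈ 0.866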